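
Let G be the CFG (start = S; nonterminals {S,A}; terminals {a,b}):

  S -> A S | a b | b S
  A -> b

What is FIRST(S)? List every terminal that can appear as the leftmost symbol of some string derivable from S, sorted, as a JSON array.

FIRST sets, iterate to fixpoint:
iter 1:
  A via A→b: +{b}
  S via S→A S: +{b}
  S via S→a b: +{a}
  FIRST[S]={a,b}  FIRST[A]={b}
iter 2: — fixpoint
  FIRST[S]={a,b}  FIRST[A]={b}

FIRST(S) = ["a", "b"]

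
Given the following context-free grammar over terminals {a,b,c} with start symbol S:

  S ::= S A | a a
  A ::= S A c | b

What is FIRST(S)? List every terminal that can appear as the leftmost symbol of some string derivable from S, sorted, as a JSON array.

FIRST sets, iterate to fixpoint:
pass 1:
  A via A→b: +{b}
  S via S→a a: +{a}
  FIRST[S]={a}  FIRST[A]={b}
pass 2:
  A via A→S A c: +{a}
  FIRST[S]={a}  FIRST[A]={a,b}
pass 3: done
  FIRST[S]={a}  FIRST[A]={a,b}

FIRST(S) = ["a"]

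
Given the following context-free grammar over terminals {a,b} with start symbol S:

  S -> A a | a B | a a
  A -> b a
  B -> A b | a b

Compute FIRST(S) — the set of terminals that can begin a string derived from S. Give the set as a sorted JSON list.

FIRST sets, iterate to fixpoint:
pass 1:
  A via A→b a: +{b}
  B via B→A b: +{b}
  B via B→a b: +{a}
  S via S→A a: +{b}
  S via S→a B: +{a}
  S: {a,b}  A: {b}  B: {a,b}
pass 2: (no change)
  S: {a,b}  A: {b}  B: {a,b}

FIRST(S) = ["a", "b"]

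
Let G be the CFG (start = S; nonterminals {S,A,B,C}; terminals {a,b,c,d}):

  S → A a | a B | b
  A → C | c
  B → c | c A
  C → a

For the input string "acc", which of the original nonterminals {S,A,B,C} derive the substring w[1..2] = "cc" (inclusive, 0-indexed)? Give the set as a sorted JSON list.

Convert to CNF:
  S -> A T1 | T1 B | b
  A -> a | c
  B -> T0 A | c
  C -> a
  T0 -> c
  T1 -> a

CYK fill, restricted to cells inside w[1..2]:
  [1..1]={A,B,T0}  "c"  orig:{A,B}
  [2..2]={A,B,T0}  "c"  orig:{A,B}
  [1..2]={B}  "cc"

Original NTs in T[1,2] deriving "cc": ["B"]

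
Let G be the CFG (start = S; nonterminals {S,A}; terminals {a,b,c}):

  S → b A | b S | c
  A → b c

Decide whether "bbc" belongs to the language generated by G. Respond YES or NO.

CNF form of G:
  S -> T0 A | T0 S | c
  A -> T0 T1
  T0 -> b
  T1 -> c

CYK table (by increasing span):
  cell(0,0) b: {T0}  orig:{}
  cell(1,1) b: {T0}  orig:{}
  cell(2,2) c: {S,T1}  orig:{S}
  cell(0,1) bb: ∅
  cell(1,2) bc: {A,S}
  cell(0,2) bbc: {S}

S ∈ T[0,2] ⇒ YES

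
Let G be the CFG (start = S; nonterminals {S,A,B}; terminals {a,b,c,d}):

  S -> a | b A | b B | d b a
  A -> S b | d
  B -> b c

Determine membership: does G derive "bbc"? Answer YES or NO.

CNF form of G:
  S -> T0 A | T0 B | T2 X4 | a
  A -> S T0 | d
  B -> T0 T1
  T0 -> b
  T1 -> c
  T2 -> d
  T3 -> a
  X4 -> T0 T3

Fill CYK table bottom-up:
  cell(0,0) b: {T0}  orig:{}
  cell(1,1) b: {T0}  orig:{}
  cell(2,2) c: {T1}  orig:{}
  cell(0,1) bb: ∅
  cell(1,2) bc: {B}
  cell(0,2) bbc: {S}

S ∈ T[0,2] ⇒ YES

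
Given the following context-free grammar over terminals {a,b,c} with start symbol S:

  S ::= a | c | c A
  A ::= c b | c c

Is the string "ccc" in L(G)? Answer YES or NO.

CNF form of G:
  S -> T0 A | a | c
  A -> T0 T0 | T0 T1
  T0 -> c
  T1 -> b

Fill CYK table bottom-up:
  cell(0,0) c: {S,T0}  orig:{S}
  cell(1,1) c: {S,T0}  orig:{S}
  cell(2,2) c: {S,T0}  orig:{S}
  cell(0,1) cc: {A}
  cell(1,2) cc: {A}
  cell(0,2) ccc: {S}

S ∈ T[0,2] ⇒ YES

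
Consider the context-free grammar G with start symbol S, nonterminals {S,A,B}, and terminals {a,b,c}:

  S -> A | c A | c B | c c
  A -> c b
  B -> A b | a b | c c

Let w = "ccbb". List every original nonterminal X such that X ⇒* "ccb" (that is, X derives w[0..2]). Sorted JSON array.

CNF form of G:
  S -> T0 A | T0 B | T0 T0 | T0 T1
  A -> T0 T1
  B -> A T1 | T0 T0 | T2 T1
  T0 -> c
  T1 -> b
  T2 -> a

CYK table (by increasing span) (cells [i..j] with 0 ≤ i ≤ j ≤ 2 only):
  [0..0]={T0}  "c"  orig:{}
  [1..1]={T0}  "c"  orig:{}
  [2..2]={T1}  "b"  orig:{}
  [0..1]={B,S}  "cc"
  [1..2]={A,S}  "cb"
  [0..2]={S}  "ccb"

Original NTs in T[0,2] deriving "ccb": ["S"]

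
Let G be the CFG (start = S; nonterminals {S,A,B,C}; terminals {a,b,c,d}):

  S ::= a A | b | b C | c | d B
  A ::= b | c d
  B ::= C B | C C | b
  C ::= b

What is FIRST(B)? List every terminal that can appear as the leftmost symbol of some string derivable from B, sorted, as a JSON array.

FIRST sets, iterate to fixpoint:
iter 1:
  A via A→b: +{b}
  A via A→c d: +{c}
  B via B→b: +{b}
  C via C→b: +{b}
  S via S→a A: +{a}
  S via S→b: +{b}
  S via S→c: +{c}
  S via S→d B: +{d}
  S: {a,b,c,d}  A: {b,c}  B: {b}  C: {b}
iter 2: done
  S: {a,b,c,d}  A: {b,c}  B: {b}  C: {b}

FIRST(B) = ["b"]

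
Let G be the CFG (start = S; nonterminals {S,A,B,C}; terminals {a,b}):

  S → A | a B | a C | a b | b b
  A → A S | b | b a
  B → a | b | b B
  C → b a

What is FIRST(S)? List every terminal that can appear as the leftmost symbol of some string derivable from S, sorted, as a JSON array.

FIRST iteration:
[1]
  A via A→b: +{b}
  B via B→a: +{a}
  B via B→b: +{b}
  C via C→b a: +{b}
  S via S→A: +{b}
  S via S→a B: +{a}
  S: {a,b}  A: {b}  B: {a,b}  C: {b}
[2] — fixpoint
  S: {a,b}  A: {b}  B: {a,b}  C: {b}

FIRST(S) = ["a", "b"]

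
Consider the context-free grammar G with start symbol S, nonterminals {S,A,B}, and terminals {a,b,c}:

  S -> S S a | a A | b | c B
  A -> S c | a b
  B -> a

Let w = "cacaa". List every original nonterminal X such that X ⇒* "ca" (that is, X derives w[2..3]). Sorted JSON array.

CNF form of G:
  S -> S X3 | T0 B | T1 A | b
  A -> S T0 | T1 T2
  B -> a
  T0 -> c
  T1 -> a
  T2 -> b
  X3 -> S T1

CYK table (by increasing span) — only the sub-triangle for w[2..3]:
  [2..2]={T0}  "c"  orig:{}
  [3..3]={B,T1}  "a"  orig:{B}
  [2..3]={S}  "ca"

Original NTs in T[2,3] deriving "ca": ["S"]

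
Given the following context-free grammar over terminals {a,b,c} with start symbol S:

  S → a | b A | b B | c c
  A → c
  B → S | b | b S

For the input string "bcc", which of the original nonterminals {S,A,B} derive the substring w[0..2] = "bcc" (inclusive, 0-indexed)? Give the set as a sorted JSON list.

Convert to CNF:
  S -> T0 A | T0 B | T1 T1 | a
  A -> c
  B -> T0 A | T0 B | T0 S | T1 T1 | a | b
  T0 -> b
  T1 -> c

CYK fill (cells [i..j] with 0 ≤ i ≤ j ≤ 2 only):
  [0..0]={B,T0}  "b"  orig:{B}
  [1..1]={A,T1}  "c"  orig:{A}
  [2..2]={A,T1}  "c"  orig:{A}
  [0..1]={B,S}  "bc"
  [1..2]={B,S}  "cc"
  [0..2]={B,S}  "bcc"

Original NTs in T[0,2] deriving "bcc": ["B", "S"]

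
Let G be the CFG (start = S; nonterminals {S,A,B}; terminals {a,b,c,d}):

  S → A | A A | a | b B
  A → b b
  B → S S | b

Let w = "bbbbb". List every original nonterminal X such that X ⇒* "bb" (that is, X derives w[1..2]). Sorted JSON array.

Convert to CNF:
  S -> A A | T0 B | T0 T0 | a
  A -> T0 T0
  B -> S S | b
  T0 -> b

CYK table (by increasing span) — only the sub-triangle for w[1..2]:
  [1..1]={B,T0}  "b"  orig:{B}
  [2..2]={B,T0}  "b"  orig:{B}
  [1..2]={A,S}  "bb"

Original NTs in T[1,2] deriving "bb": ["A", "S"]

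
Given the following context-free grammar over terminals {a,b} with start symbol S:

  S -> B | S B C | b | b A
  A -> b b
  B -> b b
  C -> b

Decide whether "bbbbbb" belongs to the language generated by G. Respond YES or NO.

CNF form of G:
  S -> S X1 | T0 A | T0 T0 | b
  A -> T0 T0
  B -> T0 T0
  C -> b
  T0 -> b
  X1 -> B C

Fill CYK table bottom-up:
  T[0,0] 'b' = {C,S,T0}  orig:{C,S}
  T[1,1] 'b' = {C,S,T0}  orig:{C,S}
  T[2,2] 'b' = {C,S,T0}  orig:{C,S}
  T[3,3] 'b' = {C,S,T0}  orig:{C,S}
  T[4,4] 'b' = {C,S,T0}  orig:{C,S}
  T[5,5] 'b' = {C,S,T0}  orig:{C,S}
  T[0,1] 'bb' = {A,B,S}
  T[1,2] 'bb' = {A,B,S}
  T[2,3] 'bb' = {A,B,S}
  T[3,4] 'bb' = {A,B,S}
  T[4,5] 'bb' = {A,B,S}
  T[0,2] 'bbb' = {S,X1}  orig:{S}
  T[1,3] 'bbb' = {S,X1}  orig:{S}
  T[2,4] 'bbb' = {S,X1}  orig:{S}
  T[3,5] 'bbb' = {S,X1}  orig:{S}
  T[0,3] 'bbbb' = {S}
  T[1,4] 'bbbb' = {S}
  T[2,5] 'bbbb' = {S}
  T[0,4] 'bbbbb' = {S}
  T[1,5] 'bbbbb' = {S}
  T[0,5] 'bbbbbb' = {S}

S ∈ T[0,5] ⇒ YES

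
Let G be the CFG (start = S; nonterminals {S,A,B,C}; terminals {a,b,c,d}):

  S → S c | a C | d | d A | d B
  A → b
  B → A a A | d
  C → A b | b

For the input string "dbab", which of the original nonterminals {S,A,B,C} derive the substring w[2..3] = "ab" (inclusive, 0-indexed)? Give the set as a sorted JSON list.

CNF form of G:
  S -> S T2 | T0 C | T3 A | T3 B | d
  A -> b
  B -> A X4 | d
  C -> A T1 | b
  T0 -> a
  T1 -> b
  T2 -> c
  T3 -> d
  X4 -> T0 A

Fill CYK table bottom-up (cells [i..j] with 2 ≤ i ≤ j ≤ 3 only):
  T[2,2] 'a' = {T0}  orig:{}
  T[3,3] 'b' = {A,C,T1}  orig:{A,C}
  T[2,3] 'ab' = {S,X4}  orig:{S}

Original NTs in T[2,3] deriving "ab": ["S"]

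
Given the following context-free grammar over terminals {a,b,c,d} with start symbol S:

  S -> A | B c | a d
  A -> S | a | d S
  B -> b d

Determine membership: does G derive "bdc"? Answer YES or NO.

CNF form of G:
  S -> B T0 | T1 T2 | T2 S | a
  A -> B T0 | T1 T2 | T2 S | a
  B -> T3 T2
  T0 -> c
  T1 -> a
  T2 -> d
  T3 -> b

CYK fill:
  [0..0]={T3}  "b"  orig:{}
  [1..1]={T2}  "d"  orig:{}
  [2..2]={T0}  "c"  orig:{}
  [0..1]={B}  "bd"
  [1..2]=∅  "dc"
  [0..2]={A,S}  "bdc"

S ∈ T[0,2] ⇒ YES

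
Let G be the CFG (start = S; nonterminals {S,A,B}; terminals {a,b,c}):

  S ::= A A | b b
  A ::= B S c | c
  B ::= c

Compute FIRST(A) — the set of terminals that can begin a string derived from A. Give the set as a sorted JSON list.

Compute FIRST by fixpoint:
iter 1:
  A via A→c: +{c}
  B via B→c: +{c}
  S via S→A A: +{c}
  S via S→b b: +{b}
  S: {b,c}  A: {c}  B: {c}
iter 2: done
  S: {b,c}  A: {c}  B: {c}

FIRST(A) = ["c"]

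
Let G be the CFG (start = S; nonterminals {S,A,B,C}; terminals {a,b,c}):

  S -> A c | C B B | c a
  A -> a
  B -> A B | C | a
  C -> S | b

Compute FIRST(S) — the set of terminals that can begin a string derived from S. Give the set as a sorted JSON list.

FIRST sets, iterate to fixpoint:
[1]
  A via A→a: +{a}
  B via B→A B: +{a}
  C via C→b: +{b}
  S via S→A c: +{a}
  S via S→C B B: +{b}
  S via S→c a: +{c}
  FIRST(S)={a,b,c}  FIRST(A)={a}  FIRST(B)={a}  FIRST(C)={b}
[2]
  B via B→C: +{b}
  C via C→S: +{a,c}
  FIRST(S)={a,b,c}  FIRST(A)={a}  FIRST(B)={a,b}  FIRST(C)={a,b,c}
[3]
  B via B→C: +{c}
  FIRST(S)={a,b,c}  FIRST(A)={a}  FIRST(B)={a,b,c}  FIRST(C)={a,b,c}
[4] (no change)
  FIRST(S)={a,b,c}  FIRST(A)={a}  FIRST(B)={a,b,c}  FIRST(C)={a,b,c}

FIRST(S) = ["a", "b", "c"]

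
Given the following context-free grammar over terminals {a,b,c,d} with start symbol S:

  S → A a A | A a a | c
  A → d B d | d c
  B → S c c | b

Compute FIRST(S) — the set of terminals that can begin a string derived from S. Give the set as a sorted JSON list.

Compute FIRST by fixpoint:
round 1:
  A via A→d B d: +{d}
  B via B→b: +{b}
  S via S→A a A: +{d}
  S via S→c: +{c}
  FIRST[S]={c,d}  FIRST[A]={d}  FIRST[B]={b}
round 2:
  B via B→S c c: +{c,d}
  FIRST[S]={c,d}  FIRST[A]={d}  FIRST[B]={b,c,d}
round 3: done
  FIRST[S]={c,d}  FIRST[A]={d}  FIRST[B]={b,c,d}

FIRST(S) = ["c", "d"]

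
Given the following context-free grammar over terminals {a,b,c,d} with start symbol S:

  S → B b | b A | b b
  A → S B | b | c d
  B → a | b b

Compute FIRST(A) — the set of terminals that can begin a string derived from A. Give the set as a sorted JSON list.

FIRST iteration:
round 1:
  A via A→b: +{b}
  A via A→c d: +{c}
  B via B→a: +{a}
  B via B→b b: +{b}
  S via S→B b: +{a,b}
  FIRST(S)={a,b}  FIRST(A)={b,c}  FIRST(B)={a,b}
round 2:
  A via A→S B: +{a}
  FIRST(S)={a,b}  FIRST(A)={a,b,c}  FIRST(B)={a,b}
round 3: (no change)
  FIRST(S)={a,b}  FIRST(A)={a,b,c}  FIRST(B)={a,b}

FIRST(A) = ["a", "b", "c"]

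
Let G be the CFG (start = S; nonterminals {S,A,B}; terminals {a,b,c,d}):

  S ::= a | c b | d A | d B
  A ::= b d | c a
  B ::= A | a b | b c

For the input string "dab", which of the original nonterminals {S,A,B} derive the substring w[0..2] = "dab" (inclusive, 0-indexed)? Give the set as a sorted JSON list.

CNF form of G:
  S -> T1 A | T1 B | T2 T0 | a
  A -> T0 T1 | T2 T3
  B -> T0 T1 | T0 T2 | T2 T3 | T3 T0
  T0 -> b
  T1 -> d
  T2 -> c
  T3 -> a

CYK fill, restricted to cells inside w[0..2]:
  cell(0,0) d: {T1}  orig:{}
  cell(1,1) a: {S,T3}  orig:{S}
  cell(2,2) b: {T0}  orig:{}
  cell(0,1) da: ∅
  cell(1,2) ab: {B}
  cell(0,2) dab: {S}

Original NTs in T[0,2] deriving "dab": ["S"]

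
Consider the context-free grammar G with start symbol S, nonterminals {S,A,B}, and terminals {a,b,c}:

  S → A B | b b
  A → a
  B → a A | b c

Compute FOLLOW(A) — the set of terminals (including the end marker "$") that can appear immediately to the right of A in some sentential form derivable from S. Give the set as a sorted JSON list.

Compute FIRST by fixpoint:
round 1:
  A via A→a: +{a}
  B via B→a A: +{a}
  B via B→b c: +{b}
  S via S→A B: +{a}
  S via S→b b: +{b}
  S: {a,b}  A: {a}  B: {a,b}
round 2: — fixpoint
  S: {a,b}  A: {a}  B: {a,b}

Compute FOLLOW by fixpoint:
seed FOLLOW(S) with $
[1]
  S→A B: FOLLOW(A) ⊇ FIRST(B) = {a,b}; new: +{a,b}
  S→A B: FOLLOW(B) ⊇ FOLLOW(S) ⊇ {$}; new: +{$}
  S: {$}  A: {a,b}  B: {$}
[2]
  B→a A: FOLLOW(A) ⊇ FOLLOW(B) ⊇ {$}; new: +{$}
  S: {$}  A: {$,a,b}  B: {$}
[3] (stable)
  S: {$}  A: {$,a,b}  B: {$}

FOLLOW(A) = ["$", "a", "b"]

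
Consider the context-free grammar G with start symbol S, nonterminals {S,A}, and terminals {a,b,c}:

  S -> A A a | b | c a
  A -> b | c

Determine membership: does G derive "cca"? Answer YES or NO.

CNF form of G:
  S -> A X2 | T1 T0 | b
  A -> b | c
  T0 -> a
  T1 -> c
  X2 -> A T0

Fill CYK table bottom-up:
  [0..0]={A,T1}  "c"  orig:{A}
  [1..1]={A,T1}  "c"  orig:{A}
  [2..2]={T0}  "a"  orig:{}
  [0..1]=∅  "cc"
  [1..2]={S,X2}  "ca"  orig:{S}
  [0..2]={S}  "cca"

S ∈ T[0,2] ⇒ YES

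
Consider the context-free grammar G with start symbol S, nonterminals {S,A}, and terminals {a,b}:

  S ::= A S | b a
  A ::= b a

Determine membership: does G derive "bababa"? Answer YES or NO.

CNF form of G:
  S -> A S | T0 T1
  A -> T0 T1
  T0 -> b
  T1 -> a

CYK fill:
  cell(0,0) b: {T0}  orig:{}
  cell(1,1) a: {T1}  orig:{}
  cell(2,2) b: {T0}  orig:{}
  cell(3,3) a: {T1}  orig:{}
  cell(4,4) b: {T0}  orig:{}
  cell(5,5) a: {T1}  orig:{}
  cell(0,1) ba: {A,S}
  cell(1,2) ab: ∅
  cell(2,3) ba: {A,S}
  cell(3,4) ab: ∅
  cell(4,5) ba: {A,S}
  cell(0,2) bab: ∅
  cell(1,3) aba: ∅
  cell(2,4) bab: ∅
  cell(3,5) aba: ∅
  cell(0,3) baba: {S}
  cell(1,4) abab: ∅
  cell(2,5) baba: {S}
  cell(0,4) babab: ∅
  cell(1,5) ababa: ∅
  cell(0,5) bababa: {S}

S ∈ T[0,5] ⇒ YES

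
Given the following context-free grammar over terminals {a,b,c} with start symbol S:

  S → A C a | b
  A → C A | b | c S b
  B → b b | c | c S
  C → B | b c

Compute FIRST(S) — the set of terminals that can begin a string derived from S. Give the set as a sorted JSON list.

FIRST sets, iterate to fixpoint:
iter 1:
  A via A→b: +{b}
  A via A→c S b: +{c}
  B via B→b b: +{b}
  B via B→c: +{c}
  C via C→B: +{b,c}
  S via S→A C a: +{b,c}
  S: {b,c}  A: {b,c}  B: {b,c}  C: {b,c}
iter 2: (no change)
  S: {b,c}  A: {b,c}  B: {b,c}  C: {b,c}

FIRST(S) = ["b", "c"]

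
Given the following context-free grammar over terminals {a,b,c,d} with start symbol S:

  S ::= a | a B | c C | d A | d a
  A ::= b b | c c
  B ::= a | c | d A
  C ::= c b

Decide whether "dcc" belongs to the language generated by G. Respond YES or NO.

CNF form of G:
  S -> T1 C | T2 A | T2 T3 | T3 B | a
  A -> T0 T0 | T1 T1
  B -> T2 A | a | c
  C -> T1 T0
  T0 -> b
  T1 -> c
  T2 -> d
  T3 -> a

CYK fill:
  cell(0,0) d: {T2}  orig:{}
  cell(1,1) c: {B,T1}  orig:{B}
  cell(2,2) c: {B,T1}  orig:{B}
  cell(0,1) dc: ∅
  cell(1,2) cc: {A}
  cell(0,2) dcc: {B,S}

S ∈ T[0,2] ⇒ YES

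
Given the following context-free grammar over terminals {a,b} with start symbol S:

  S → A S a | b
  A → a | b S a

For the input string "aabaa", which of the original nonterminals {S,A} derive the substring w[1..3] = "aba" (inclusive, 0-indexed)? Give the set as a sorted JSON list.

CNF form of G:
  S -> A X3 | b
  A -> T0 X2 | a
  T0 -> b
  T1 -> a
  X2 -> S T1
  X3 -> S T1

CYK table (by increasing span), restricted to cells inside w[1..3]:
  cell(1,1) a: {A,T1}  orig:{A}
  cell(2,2) b: {S,T0}  orig:{S}
  cell(3,3) a: {A,T1}  orig:{A}
  cell(1,2) ab: ∅
  cell(2,3) ba: {X2,X3}  orig:{}
  cell(1,3) aba: {S}

Original NTs in T[1,3] deriving "aba": ["S"]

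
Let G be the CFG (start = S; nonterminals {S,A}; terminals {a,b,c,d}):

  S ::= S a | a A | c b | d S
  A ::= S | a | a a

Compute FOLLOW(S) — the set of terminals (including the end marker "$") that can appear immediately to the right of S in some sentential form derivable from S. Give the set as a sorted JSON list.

FIRST iteration:
[1]
  A via A→a: +{a}
  S via S→a A: +{a}
  S via S→c b: +{c}
  S via S→d S: +{d}
  FIRST[S]={a,c,d}  FIRST[A]={a}
[2]
  A via A→S: +{c,d}
  FIRST[S]={a,c,d}  FIRST[A]={a,c,d}
[3] done
  FIRST[S]={a,c,d}  FIRST[A]={a,c,d}

Compute FOLLOW by fixpoint:
seed FOLLOW(S) with $
pass 1:
  S→S a: FOLLOW(S) ⊇ FIRST(a) = {a}; new: +{a}
  S→a A: FOLLOW(A) ⊇ FOLLOW(S) ⊇ {$,a}; new: +{$,a}
  S: {$,a}  A: {$,a}
pass 2: (stable)
  S: {$,a}  A: {$,a}

FOLLOW(S) = ["$", "a"]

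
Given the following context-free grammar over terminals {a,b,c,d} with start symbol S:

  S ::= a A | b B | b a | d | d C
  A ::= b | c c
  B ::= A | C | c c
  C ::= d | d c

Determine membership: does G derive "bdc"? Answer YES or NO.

Convert to CNF:
  S -> T1 C | T2 A | T3 B | T3 T2 | d
  A -> T0 T0 | b
  B -> T0 T0 | T1 T0 | b | d
  C -> T1 T0 | d
  T0 -> c
  T1 -> d
  T2 -> a
  T3 -> b

CYK fill:
  T[0,0] 'b' = {A,B,T3}  orig:{A,B}
  T[1,1] 'd' = {B,C,S,T1}  orig:{B,C,S}
  T[2,2] 'c' = {T0}  orig:{}
  T[0,1] 'bd' = {S}
  T[1,2] 'dc' = {B,C}
  T[0,2] 'bdc' = {S}

S ∈ T[0,2] ⇒ YES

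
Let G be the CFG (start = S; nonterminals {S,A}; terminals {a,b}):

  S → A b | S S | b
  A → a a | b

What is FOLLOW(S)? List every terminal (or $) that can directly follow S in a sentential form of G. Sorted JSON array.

Compute FIRST by fixpoint:
[1]
  A via A→a a: +{a}
  A via A→b: +{b}
  S via S→A b: +{a,b}
  S: {a,b}  A: {a,b}
[2] — fixpoint
  S: {a,b}  A: {a,b}

Compute FOLLOW by fixpoint:
FOLLOW(S) := {$}
round 1:
  S→A b: FOLLOW(A) ⊇ FIRST(b) = {b}; new: +{b}
  S→S S: FOLLOW(S) ⊇ FIRST(S) = {a,b}; new: +{a,b}
  FOLLOW[S]={$,a,b}  FOLLOW[A]={b}
round 2: — fixpoint
  FOLLOW[S]={$,a,b}  FOLLOW[A]={b}

FOLLOW(S) = ["$", "a", "b"]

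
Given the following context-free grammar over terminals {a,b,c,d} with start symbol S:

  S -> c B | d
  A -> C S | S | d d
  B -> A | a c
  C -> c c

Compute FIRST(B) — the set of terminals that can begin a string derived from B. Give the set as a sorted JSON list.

FIRST sets, iterate to fixpoint:
iter 1:
  A via A→d d: +{d}
  B via B→A: +{d}
  B via B→a c: +{a}
  C via C→c c: +{c}
  S via S→c B: +{c}
  S via S→d: +{d}
  FIRST(S)={c,d}  FIRST(A)={d}  FIRST(B)={a,d}  FIRST(C)={c}
iter 2:
  A via A→C S: +{c}
  B via B→A: +{c}
  FIRST(S)={c,d}  FIRST(A)={c,d}  FIRST(B)={a,c,d}  FIRST(C)={c}
iter 3: (no change)
  FIRST(S)={c,d}  FIRST(A)={c,d}  FIRST(B)={a,c,d}  FIRST(C)={c}

FIRST(B) = ["a", "c", "d"]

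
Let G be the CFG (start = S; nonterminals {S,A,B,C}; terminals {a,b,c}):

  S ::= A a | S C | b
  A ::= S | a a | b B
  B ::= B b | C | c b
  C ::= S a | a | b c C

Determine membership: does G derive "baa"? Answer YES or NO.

Convert to CNF:
  S -> A T0 | S C | b
  A -> A T0 | S C | T0 T0 | T1 B | b
  B -> B T1 | S T0 | T1 X3 | T2 T1 | a
  C -> S T0 | T1 X4 | a
  T0 -> a
  T1 -> b
  T2 -> c
  X3 -> T2 C
  X4 -> T2 C

CYK table (by increasing span):
  cell(0,0) b: {A,S,T1}  orig:{A,S}
  cell(1,1) a: {B,C,T0}  orig:{B,C}
  cell(2,2) a: {B,C,T0}  orig:{B,C}
  cell(0,1) ba: {A,B,C,S}
  cell(1,2) aa: {A}
  cell(0,2) baa: {A,B,C,S}

S ∈ T[0,2] ⇒ YES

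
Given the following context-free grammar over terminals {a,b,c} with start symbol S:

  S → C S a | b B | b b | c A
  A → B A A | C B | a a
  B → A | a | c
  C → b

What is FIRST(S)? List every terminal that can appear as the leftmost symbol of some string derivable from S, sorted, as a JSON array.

FIRST sets, iterate to fixpoint:
iter 1:
  A via A→a a: +{a}
  B via B→A: +{a}
  B via B→c: +{c}
  C via C→b: +{b}
  S via S→C S a: +{b}
  S via S→c A: +{c}
  FIRST[S]={b,c}  FIRST[A]={a}  FIRST[B]={a,c}  FIRST[C]={b}
iter 2:
  A via A→B A A: +{c}
  A via A→C B: +{b}
  B via B→A: +{b}
  FIRST[S]={b,c}  FIRST[A]={a,b,c}  FIRST[B]={a,b,c}  FIRST[C]={b}
iter 3: (stable)
  FIRST[S]={b,c}  FIRST[A]={a,b,c}  FIRST[B]={a,b,c}  FIRST[C]={b}

FIRST(S) = ["b", "c"]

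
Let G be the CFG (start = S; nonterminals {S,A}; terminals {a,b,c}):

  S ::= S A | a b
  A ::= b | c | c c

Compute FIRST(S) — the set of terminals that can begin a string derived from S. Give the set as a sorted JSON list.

FIRST iteration:
iter 1:
  A via A→b: +{b}
  A via A→c: +{c}
  S via S→a b: +{a}
  S: {a}  A: {b,c}
iter 2: (no change)
  S: {a}  A: {b,c}

FIRST(S) = ["a"]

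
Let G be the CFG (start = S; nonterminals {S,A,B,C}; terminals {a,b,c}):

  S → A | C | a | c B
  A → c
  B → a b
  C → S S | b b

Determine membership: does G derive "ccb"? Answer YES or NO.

CNF form of G:
  S -> S S | T1 T1 | T2 B | a | c
  A -> c
  B -> T0 T1
  C -> S S | T1 T1
  T0 -> a
  T1 -> b
  T2 -> c

CYK table (by increasing span):
  cell(0,0) c: {A,S,T2}  orig:{A,S}
  cell(1,1) c: {A,S,T2}  orig:{A,S}
  cell(2,2) b: {T1}  orig:{}
  cell(0,1) cc: {C,S}
  cell(1,2) cb: ∅
  cell(0,2) ccb: ∅

S ∉ T[0,2] ⇒ NO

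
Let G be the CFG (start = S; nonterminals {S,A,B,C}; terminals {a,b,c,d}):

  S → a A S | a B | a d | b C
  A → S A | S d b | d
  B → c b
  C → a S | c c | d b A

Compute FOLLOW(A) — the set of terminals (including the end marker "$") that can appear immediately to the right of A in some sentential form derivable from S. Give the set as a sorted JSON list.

FIRST iteration:
pass 1:
  A via A→d: +{d}
  B via B→c b: +{c}
  C via C→a S: +{a}
  C via C→c c: +{c}
  C via C→d b A: +{d}
  S via S→a A S: +{a}
  S via S→b C: +{b}
  FIRST(S)={a,b}  FIRST(A)={d}  FIRST(B)={c}  FIRST(C)={a,c,d}
pass 2:
  A via A→S A: +{a,b}
  FIRST(S)={a,b}  FIRST(A)={a,b,d}  FIRST(B)={c}  FIRST(C)={a,c,d}
pass 3: (stable)
  FIRST(S)={a,b}  FIRST(A)={a,b,d}  FIRST(B)={c}  FIRST(C)={a,c,d}

FOLLOW sets:
initialize: $ ∈ FOLLOW(S)
[1]
  A→S A: FOLLOW(S) ⊇ FIRST(A) = {a,b,d}; new: +{a,b,d}
  S→a A S: FOLLOW(A) ⊇ FIRST(S) = {a,b}; new: +{a,b}
  S→a B: FOLLOW(B) ⊇ FOLLOW(S) ⊇ {$,a,b,d}; new: +{$,a,b,d}
  S→b C: FOLLOW(C) ⊇ FOLLOW(S) ⊇ {$,a,b,d}; new: +{$,a,b,d}
  FOLLOW[S]={$,a,b,d}  FOLLOW[A]={a,b}  FOLLOW[B]={$,a,b,d}  FOLLOW[C]={$,a,b,d}
[2]
  C→d b A: FOLLOW(A) ⊇ FOLLOW(C) ⊇ {$,a,b,d}; new: +{$,d}
  FOLLOW[S]={$,a,b,d}  FOLLOW[A]={$,a,b,d}  FOLLOW[B]={$,a,b,d}  FOLLOW[C]={$,a,b,d}
[3] (stable)
  FOLLOW[S]={$,a,b,d}  FOLLOW[A]={$,a,b,d}  FOLLOW[B]={$,a,b,d}  FOLLOW[C]={$,a,b,d}

FOLLOW(A) = ["$", "a", "b", "d"]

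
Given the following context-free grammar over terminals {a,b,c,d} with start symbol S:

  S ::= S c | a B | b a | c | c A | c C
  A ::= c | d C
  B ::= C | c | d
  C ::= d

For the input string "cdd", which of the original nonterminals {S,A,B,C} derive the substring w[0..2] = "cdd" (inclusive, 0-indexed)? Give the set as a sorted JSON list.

CNF form of G:
  S -> S T1 | T1 A | T1 C | T2 B | T3 T2 | c
  A -> T0 C | c
  B -> c | d
  C -> d
  T0 -> d
  T1 -> c
  T2 -> a
  T3 -> b

CYK fill — only the sub-triangle for w[0..2]:
  cell(0,0) c: {A,B,S,T1}  orig:{A,B,S}
  cell(1,1) d: {B,C,T0}  orig:{B,C}
  cell(2,2) d: {B,C,T0}  orig:{B,C}
  cell(0,1) cd: {S}
  cell(1,2) dd: {A}
  cell(0,2) cdd: {S}

Original NTs in T[0,2] deriving "cdd": ["S"]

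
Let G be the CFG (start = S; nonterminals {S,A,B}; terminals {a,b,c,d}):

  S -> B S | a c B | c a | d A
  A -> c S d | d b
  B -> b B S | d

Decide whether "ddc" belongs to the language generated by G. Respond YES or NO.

Convert to CNF:
  S -> B S | T0 T3 | T1 A | T3 X6
  A -> T0 X4 | T1 T2
  B -> T2 X5 | d
  T0 -> c
  T1 -> d
  T2 -> b
  T3 -> a
  X4 -> S T1
  X5 -> B S
  X6 -> T0 B

CYK fill:
  cell(0,0) d: {B,T1}  orig:{B}
  cell(1,1) d: {B,T1}  orig:{B}
  cell(2,2) c: {T0}  orig:{}
  cell(0,1) dd: ∅
  cell(1,2) dc: ∅
  cell(0,2) ddc: ∅

S ∉ T[0,2] ⇒ NO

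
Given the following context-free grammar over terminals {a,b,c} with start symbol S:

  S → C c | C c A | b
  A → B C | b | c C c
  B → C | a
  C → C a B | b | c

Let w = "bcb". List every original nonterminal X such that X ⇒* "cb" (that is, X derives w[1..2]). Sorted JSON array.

CNF form of G:
  S -> C T0 | C X5 | b
  A -> B C | T0 X2 | b
  B -> C X3 | a | b | c
  C -> C X4 | b | c
  T0 -> c
  T1 -> a
  X2 -> C T0
  X3 -> T1 B
  X4 -> T1 B
  X5 -> T0 A

Fill CYK table bottom-up (cells [i..j] with 1 ≤ i ≤ j ≤ 2 only):
  cell(1,1) c: {B,C,T0}  orig:{B,C}
  cell(2,2) b: {A,B,C,S}
  cell(1,2) cb: {A,X5}  orig:{A}

Original NTs in T[1,2] deriving "cb": ["A"]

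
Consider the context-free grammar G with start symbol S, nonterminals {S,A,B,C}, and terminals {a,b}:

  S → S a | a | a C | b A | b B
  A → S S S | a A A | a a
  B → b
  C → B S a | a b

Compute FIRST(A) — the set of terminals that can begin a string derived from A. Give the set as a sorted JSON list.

FIRST iteration:
iter 1:
  A via A→a A A: +{a}
  B via B→b: +{b}
  C via C→B S a: +{b}
  C via C→a b: +{a}
  S via S→a: +{a}
  S via S→b A: +{b}
  FIRST[S]={a,b}  FIRST[A]={a}  FIRST[B]={b}  FIRST[C]={a,b}
iter 2:
  A via A→S S S: +{b}
  FIRST[S]={a,b}  FIRST[A]={a,b}  FIRST[B]={b}  FIRST[C]={a,b}
iter 3: — fixpoint
  FIRST[S]={a,b}  FIRST[A]={a,b}  FIRST[B]={b}  FIRST[C]={a,b}

FIRST(A) = ["a", "b"]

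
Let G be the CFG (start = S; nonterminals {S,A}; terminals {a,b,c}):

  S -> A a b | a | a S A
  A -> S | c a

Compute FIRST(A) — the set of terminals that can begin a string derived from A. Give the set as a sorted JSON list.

Compute FIRST by fixpoint:
round 1:
  A via A→c a: +{c}
  S via S→A a b: +{c}
  S via S→a: +{a}
  S: {a,c}  A: {c}
round 2:
  A via A→S: +{a}
  S: {a,c}  A: {a,c}
round 3: (no change)
  S: {a,c}  A: {a,c}

FIRST(A) = ["a", "c"]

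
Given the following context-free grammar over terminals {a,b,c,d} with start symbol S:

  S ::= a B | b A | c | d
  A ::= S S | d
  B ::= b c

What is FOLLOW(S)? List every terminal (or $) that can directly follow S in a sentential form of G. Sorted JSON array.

FIRST iteration:
iter 1:
  A via A→d: +{d}
  B via B→b c: +{b}
  S via S→a B: +{a}
  S via S→b A: +{b}
  S via S→c: +{c}
  S via S→d: +{d}
  S: {a,b,c,d}  A: {d}  B: {b}
iter 2:
  A via A→S S: +{a,b,c}
  S: {a,b,c,d}  A: {a,b,c,d}  B: {b}
iter 3: done
  S: {a,b,c,d}  A: {a,b,c,d}  B: {b}

FOLLOW sets:
initialize: $ ∈ FOLLOW(S)
round 1:
  A→S S: FOLLOW(S) ⊇ FIRST(S) = {a,b,c,d}; new: +{a,b,c,d}
  S→a B: FOLLOW(B) ⊇ FOLLOW(S) ⊇ {$,a,b,c,d}; new: +{$,a,b,c,d}
  S→b A: FOLLOW(A) ⊇ FOLLOW(S) ⊇ {$,a,b,c,d}; new: +{$,a,b,c,d}
  FOLLOW(S)={$,a,b,c,d}  FOLLOW(A)={$,a,b,c,d}  FOLLOW(B)={$,a,b,c,d}
round 2: done
  FOLLOW(S)={$,a,b,c,d}  FOLLOW(A)={$,a,b,c,d}  FOLLOW(B)={$,a,b,c,d}

FOLLOW(S) = ["$", "a", "b", "c", "d"]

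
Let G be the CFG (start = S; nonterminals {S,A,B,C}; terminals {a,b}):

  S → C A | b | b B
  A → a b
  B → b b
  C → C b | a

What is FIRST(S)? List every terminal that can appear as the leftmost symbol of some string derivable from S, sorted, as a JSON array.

FIRST iteration:
[1]
  A via A→a b: +{a}
  B via B→b b: +{b}
  C via C→a: +{a}
  S via S→C A: +{a}
  S via S→b: +{b}
  S: {a,b}  A: {a}  B: {b}  C: {a}
[2] done
  S: {a,b}  A: {a}  B: {b}  C: {a}

FIRST(S) = ["a", "b"]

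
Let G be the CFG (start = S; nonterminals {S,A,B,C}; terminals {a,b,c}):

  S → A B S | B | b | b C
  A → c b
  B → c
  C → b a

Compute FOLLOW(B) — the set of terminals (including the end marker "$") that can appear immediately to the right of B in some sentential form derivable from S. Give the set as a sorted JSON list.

FIRST sets, iterate to fixpoint:
[1]
  A via A→c b: +{c}
  B via B→c: +{c}
  C via C→b a: +{b}
  S via S→A B S: +{c}
  S via S→b: +{b}
  FIRST[S]={b,c}  FIRST[A]={c}  FIRST[B]={c}  FIRST[C]={b}
[2] (stable)
  FIRST[S]={b,c}  FIRST[A]={c}  FIRST[B]={c}  FIRST[C]={b}

Compute FOLLOW by fixpoint:
initialize: $ ∈ FOLLOW(S)
[1]
  S→A B S: FOLLOW(A) ⊇ FIRST(B) = {c}; new: +{c}
  S→A B S: FOLLOW(B) ⊇ FIRST(S) = {b,c}; new: +{b,c}
  S→B: FOLLOW(B) ⊇ FOLLOW(S) ⊇ {$}; new: +{$}
  S→b C: FOLLOW(C) ⊇ FOLLOW(S) ⊇ {$}; new: +{$}
  FOLLOW[S]={$}  FOLLOW[A]={c}  FOLLOW[B]={$,b,c}  FOLLOW[C]={$}
[2] — fixpoint
  FOLLOW[S]={$}  FOLLOW[A]={c}  FOLLOW[B]={$,b,c}  FOLLOW[C]={$}

FOLLOW(B) = ["$", "b", "c"]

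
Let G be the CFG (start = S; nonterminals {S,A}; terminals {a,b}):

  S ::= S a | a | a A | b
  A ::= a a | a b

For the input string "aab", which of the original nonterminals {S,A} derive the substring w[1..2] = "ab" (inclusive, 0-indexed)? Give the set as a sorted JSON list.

CNF form of G:
  S -> S T0 | T0 A | a | b
  A -> T0 T0 | T0 T1
  T0 -> a
  T1 -> b

CYK fill, restricted to cells inside w[1..2]:
  cell(1,1) a: {S,T0}  orig:{S}
  cell(2,2) b: {S,T1}  orig:{S}
  cell(1,2) ab: {A}

Original NTs in T[1,2] deriving "ab": ["A"]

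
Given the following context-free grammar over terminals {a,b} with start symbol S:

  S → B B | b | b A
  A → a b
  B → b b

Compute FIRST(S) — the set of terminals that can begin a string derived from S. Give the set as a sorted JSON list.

Compute FIRST by fixpoint:
iter 1:
  A via A→a b: +{a}
  B via B→b b: +{b}
  S via S→B B: +{b}
  S: {b}  A: {a}  B: {b}
iter 2: — fixpoint
  S: {b}  A: {a}  B: {b}

FIRST(S) = ["b"]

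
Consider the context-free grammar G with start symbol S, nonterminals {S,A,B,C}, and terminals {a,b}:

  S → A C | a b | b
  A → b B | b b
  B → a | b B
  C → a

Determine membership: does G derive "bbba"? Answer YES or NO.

Convert to CNF:
  S -> A C | T1 T0 | b
  A -> T0 B | T0 T0
  B -> T0 B | a
  C -> a
  T0 -> b
  T1 -> a

Fill CYK table bottom-up:
  [0..0]={S,T0}  "b"  orig:{S}
  [1..1]={S,T0}  "b"  orig:{S}
  [2..2]={S,T0}  "b"  orig:{S}
  [3..3]={B,C,T1}  "a"  orig:{B,C}
  [0..1]={A}  "bb"
  [1..2]={A}  "bb"
  [2..3]={A,B}  "ba"
  [0..2]=∅  "bbb"
  [1..3]={A,B,S}  "bba"
  [0..3]={A,B}  "bbba"

S ∉ T[0,3] ⇒ NO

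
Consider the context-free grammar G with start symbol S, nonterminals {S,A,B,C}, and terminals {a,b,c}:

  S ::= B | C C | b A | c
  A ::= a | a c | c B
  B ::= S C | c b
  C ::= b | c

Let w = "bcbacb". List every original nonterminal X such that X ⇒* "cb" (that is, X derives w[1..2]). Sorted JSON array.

Convert to CNF:
  S -> C C | S C | T1 T2 | T2 A | c
  A -> T0 T1 | T1 B | a
  B -> S C | T1 T2
  C -> b | c
  T0 -> a
  T1 -> c
  T2 -> b

CYK table (by increasing span) (cells [i..j] with 1 ≤ i ≤ j ≤ 2 only):
  T[1,1] 'c' = {C,S,T1}  orig:{C,S}
  T[2,2] 'b' = {C,T2}  orig:{C}
  T[1,2] 'cb' = {B,S}

Original NTs in T[1,2] deriving "cb": ["B", "S"]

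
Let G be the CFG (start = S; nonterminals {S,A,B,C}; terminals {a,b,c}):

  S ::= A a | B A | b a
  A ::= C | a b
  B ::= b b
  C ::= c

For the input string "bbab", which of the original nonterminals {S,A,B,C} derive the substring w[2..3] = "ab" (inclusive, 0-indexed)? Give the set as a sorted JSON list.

CNF form of G:
  S -> A T0 | B A | T1 T0
  A -> T0 T1 | c
  B -> T1 T1
  C -> c
  T0 -> a
  T1 -> b

CYK table (by increasing span) (cells [i..j] with 2 ≤ i ≤ j ≤ 3 only):
  T[2,2] 'a' = {T0}  orig:{}
  T[3,3] 'b' = {T1}  orig:{}
  T[2,3] 'ab' = {A}

Original NTs in T[2,3] deriving "ab": ["A"]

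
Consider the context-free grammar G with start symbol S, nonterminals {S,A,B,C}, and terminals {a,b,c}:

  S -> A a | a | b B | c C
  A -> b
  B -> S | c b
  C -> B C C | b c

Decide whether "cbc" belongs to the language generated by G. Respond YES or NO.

Convert to CNF:
  S -> A T0 | T1 B | T2 C | a
  A -> b
  B -> A T0 | T1 B | T2 C | T2 T1 | a
  C -> B X3 | T1 T2
  T0 -> a
  T1 -> b
  T2 -> c
  X3 -> C C

Fill CYK table bottom-up:
  T[0,0] 'c' = {T2}  orig:{}
  T[1,1] 'b' = {A,T1}  orig:{A}
  T[2,2] 'c' = {T2}  orig:{}
  T[0,1] 'cb' = {B}
  T[1,2] 'bc' = {C}
  T[0,2] 'cbc' = {B,S}

S ∈ T[0,2] ⇒ YES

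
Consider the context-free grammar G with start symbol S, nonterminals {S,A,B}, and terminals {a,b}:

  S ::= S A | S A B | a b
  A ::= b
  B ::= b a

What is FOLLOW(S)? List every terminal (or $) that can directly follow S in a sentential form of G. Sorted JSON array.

FIRST iteration:
iter 1:
  A via A→b: +{b}
  B via B→b a: +{b}
  S via S→a b: +{a}
  S: {a}  A: {b}  B: {b}
iter 2: — fixpoint
  S: {a}  A: {b}  B: {b}

Compute FOLLOW by fixpoint:
FOLLOW(S) := {$}
pass 1:
  S→S A: FOLLOW(S) ⊇ FIRST(A) = {b}; new: +{b}
  S→S A: FOLLOW(A) ⊇ FOLLOW(S) ⊇ {$,b}; new: +{$,b}
  S→S A B: FOLLOW(B) ⊇ FOLLOW(S) ⊇ {$,b}; new: +{$,b}
  FOLLOW[S]={$,b}  FOLLOW[A]={$,b}  FOLLOW[B]={$,b}
pass 2: — fixpoint
  FOLLOW[S]={$,b}  FOLLOW[A]={$,b}  FOLLOW[B]={$,b}

FOLLOW(S) = ["$", "b"]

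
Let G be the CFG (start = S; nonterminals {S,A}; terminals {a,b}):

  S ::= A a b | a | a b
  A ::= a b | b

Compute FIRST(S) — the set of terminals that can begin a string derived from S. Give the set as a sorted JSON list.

Compute FIRST by fixpoint:
iter 1:
  A via A→a b: +{a}
  A via A→b: +{b}
  S via S→A a b: +{a,b}
  FIRST[S]={a,b}  FIRST[A]={a,b}
iter 2: (no change)
  FIRST[S]={a,b}  FIRST[A]={a,b}

FIRST(S) = ["a", "b"]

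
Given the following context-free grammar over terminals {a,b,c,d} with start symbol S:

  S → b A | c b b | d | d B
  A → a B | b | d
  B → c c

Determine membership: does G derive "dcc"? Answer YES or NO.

Convert to CNF:
  S -> T1 X4 | T2 A | T3 B | d
  A -> T0 B | b | d
  B -> T1 T1
  T0 -> a
  T1 -> c
  T2 -> b
  T3 -> d
  X4 -> T2 T2

CYK fill:
  T[0,0] 'd' = {A,S,T3}  orig:{A,S}
  T[1,1] 'c' = {T1}  orig:{}
  T[2,2] 'c' = {T1}  orig:{}
  T[0,1] 'dc' = ∅
  T[1,2] 'cc' = {B}
  T[0,2] 'dcc' = {S}

S ∈ T[0,2] ⇒ YES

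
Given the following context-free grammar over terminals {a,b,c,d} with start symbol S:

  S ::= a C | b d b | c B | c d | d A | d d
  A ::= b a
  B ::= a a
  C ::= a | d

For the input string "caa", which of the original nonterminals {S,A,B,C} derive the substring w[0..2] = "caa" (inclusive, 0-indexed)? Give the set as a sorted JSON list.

Convert to CNF:
  S -> T0 X4 | T1 C | T2 A | T2 T2 | T3 B | T3 T2
  A -> T0 T1
  B -> T1 T1
  C -> a | d
  T0 -> b
  T1 -> a
  T2 -> d
  T3 -> c
  X4 -> T2 T0

Fill CYK table bottom-up (cells [i..j] with 0 ≤ i ≤ j ≤ 2 only):
  T[0,0] 'c' = {T3}  orig:{}
  T[1,1] 'a' = {C,T1}  orig:{C}
  T[2,2] 'a' = {C,T1}  orig:{C}
  T[0,1] 'ca' = ∅
  T[1,2] 'aa' = {B,S}
  T[0,2] 'caa' = {S}

Original NTs in T[0,2] deriving "caa": ["S"]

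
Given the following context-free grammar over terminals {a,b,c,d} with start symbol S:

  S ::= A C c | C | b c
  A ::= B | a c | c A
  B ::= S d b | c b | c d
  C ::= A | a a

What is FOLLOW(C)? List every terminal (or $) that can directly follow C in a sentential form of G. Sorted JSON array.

FIRST iteration:
[1]
  A via A→a c: +{a}
  A via A→c A: +{c}
  B via B→c b: +{c}
  C via C→A: +{a,c}
  S via S→A C c: +{a,c}
  S via S→b c: +{b}
  S: {a,b,c}  A: {a,c}  B: {c}  C: {a,c}
[2]
  B via B→S d b: +{a,b}
  S: {a,b,c}  A: {a,c}  B: {a,b,c}  C: {a,c}
[3]
  A via A→B: +{b}
  C via C→A: +{b}
  S: {a,b,c}  A: {a,b,c}  B: {a,b,c}  C: {a,b,c}
[4] — fixpoint
  S: {a,b,c}  A: {a,b,c}  B: {a,b,c}  C: {a,b,c}

FOLLOW iteration:
seed FOLLOW(S) with $
[1]
  B→S d b: FOLLOW(S) ⊇ FIRST(d) = {d}; new: +{d}
  S→A C c: FOLLOW(A) ⊇ FIRST(C) = {a,b,c}; new: +{a,b,c}
  S→A C c: FOLLOW(C) ⊇ FIRST(c) = {c}; new: +{c}
  S→C: FOLLOW(C) ⊇ FOLLOW(S) ⊇ {$,d}; new: +{$,d}
  S: {$,d}  A: {a,b,c}  B: {}  C: {$,c,d}
[2]
  A→B: FOLLOW(B) ⊇ FOLLOW(A) ⊇ {a,b,c}; new: +{a,b,c}
  C→A: FOLLOW(A) ⊇ FOLLOW(C) ⊇ {$,c,d}; new: +{$,d}
  S: {$,d}  A: {$,a,b,c,d}  B: {a,b,c}  C: {$,c,d}
[3]
  A→B: FOLLOW(B) ⊇ FOLLOW(A) ⊇ {$,a,b,c,d}; new: +{$,d}
  S: {$,d}  A: {$,a,b,c,d}  B: {$,a,b,c,d}  C: {$,c,d}
[4] (stable)
  S: {$,d}  A: {$,a,b,c,d}  B: {$,a,b,c,d}  C: {$,c,d}

FOLLOW(C) = ["$", "c", "d"]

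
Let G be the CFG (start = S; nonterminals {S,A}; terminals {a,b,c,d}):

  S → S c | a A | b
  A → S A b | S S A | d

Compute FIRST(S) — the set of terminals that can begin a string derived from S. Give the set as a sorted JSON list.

FIRST iteration:
round 1:
  A via A→d: +{d}
  S via S→a A: +{a}
  S via S→b: +{b}
  S: {a,b}  A: {d}
round 2:
  A via A→S A b: +{a,b}
  S: {a,b}  A: {a,b,d}
round 3: — fixpoint
  S: {a,b}  A: {a,b,d}

FIRST(S) = ["a", "b"]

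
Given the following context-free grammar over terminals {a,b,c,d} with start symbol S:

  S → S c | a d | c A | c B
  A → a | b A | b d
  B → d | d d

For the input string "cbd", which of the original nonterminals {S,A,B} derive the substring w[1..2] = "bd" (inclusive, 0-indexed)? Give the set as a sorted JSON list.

Convert to CNF:
  S -> S T2 | T2 A | T2 B | T3 T1
  A -> T0 A | T0 T1 | a
  B -> T1 T1 | d
  T0 -> b
  T1 -> d
  T2 -> c
  T3 -> a

CYK table (by increasing span), restricted to cells inside w[1..2]:
  [1..1]={T0}  "b"  orig:{}
  [2..2]={B,T1}  "d"  orig:{B}
  [1..2]={A}  "bd"

Original NTs in T[1,2] deriving "bd": ["A"]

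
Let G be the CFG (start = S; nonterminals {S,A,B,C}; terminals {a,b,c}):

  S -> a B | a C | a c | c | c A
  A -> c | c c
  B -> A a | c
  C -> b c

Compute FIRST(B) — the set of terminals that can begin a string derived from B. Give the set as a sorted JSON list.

FIRST iteration:
round 1:
  A via A→c: +{c}
  B via B→A a: +{c}
  C via C→b c: +{b}
  S via S→a B: +{a}
  S via S→c: +{c}
  FIRST(S)={a,c}  FIRST(A)={c}  FIRST(B)={c}  FIRST(C)={b}
round 2: (no change)
  FIRST(S)={a,c}  FIRST(A)={c}  FIRST(B)={c}  FIRST(C)={b}

FIRST(B) = ["c"]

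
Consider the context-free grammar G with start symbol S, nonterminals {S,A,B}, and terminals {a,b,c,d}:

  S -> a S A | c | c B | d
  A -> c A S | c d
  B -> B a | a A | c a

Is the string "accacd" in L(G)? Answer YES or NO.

Convert to CNF:
  S -> T0 B | T2 X4 | c | d
  A -> T0 T1 | T0 X3
  B -> B T2 | T0 T2 | T2 A
  T0 -> c
  T1 -> d
  T2 -> a
  X3 -> A S
  X4 -> S A

Fill CYK table bottom-up:
  cell(0,0) a: {T2}  orig:{}
  cell(1,1) c: {S,T0}  orig:{S}
  cell(2,2) c: {S,T0}  orig:{S}
  cell(3,3) a: {T2}  orig:{}
  cell(4,4) c: {S,T0}  orig:{S}
  cell(5,5) d: {S,T1}  orig:{S}
  cell(0,1) ac: ∅
  cell(1,2) cc: ∅
  cell(2,3) ca: {B}
  cell(3,4) ac: ∅
  cell(4,5) cd: {A}
  cell(0,2) acc: ∅
  cell(1,3) cca: {S}
  cell(2,4) cac: ∅
  cell(3,5) acd: {B}
  cell(0,3) acca: ∅
  cell(1,4) ccac: ∅
  cell(2,5) cacd: {S}
  cell(0,4) accac: ∅
  cell(1,5) ccacd: {X4}  orig:{}
  cell(0,5) accacd: {S}

S ∈ T[0,5] ⇒ YES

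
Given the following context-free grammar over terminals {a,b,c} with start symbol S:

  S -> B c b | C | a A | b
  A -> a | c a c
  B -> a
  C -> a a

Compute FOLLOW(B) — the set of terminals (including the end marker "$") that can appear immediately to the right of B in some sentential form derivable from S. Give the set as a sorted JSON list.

FIRST sets, iterate to fixpoint:
[1]
  A via A→a: +{a}
  A via A→c a c: +{c}
  B via B→a: +{a}
  C via C→a a: +{a}
  S via S→B c b: +{a}
  S via S→b: +{b}
  S: {a,b}  A: {a,c}  B: {a}  C: {a}
[2] (stable)
  S: {a,b}  A: {a,c}  B: {a}  C: {a}

FOLLOW sets:
FOLLOW(S) := {$}
pass 1:
  S→B c b: FOLLOW(B) ⊇ FIRST(c) = {c}; new: +{c}
  S→C: FOLLOW(C) ⊇ FOLLOW(S) ⊇ {$}; new: +{$}
  S→a A: FOLLOW(A) ⊇ FOLLOW(S) ⊇ {$}; new: +{$}
  FOLLOW[S]={$}  FOLLOW[A]={$}  FOLLOW[B]={c}  FOLLOW[C]={$}
pass 2: done
  FOLLOW[S]={$}  FOLLOW[A]={$}  FOLLOW[B]={c}  FOLLOW[C]={$}

FOLLOW(B) = ["c"]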